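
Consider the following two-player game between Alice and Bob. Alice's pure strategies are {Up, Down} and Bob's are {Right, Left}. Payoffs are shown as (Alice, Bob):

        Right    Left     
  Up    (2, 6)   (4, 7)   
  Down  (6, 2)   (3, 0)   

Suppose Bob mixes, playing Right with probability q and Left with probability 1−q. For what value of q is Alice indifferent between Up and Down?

q = 1/5

Bob's mix must leave Alice indifferent between Up and Down.
  Alice's payoff to Up: q·2 + (1−q)·4 = -2q + 4
  Alice's payoff to Down: q·6 + (1−q)·3 = 3q + 3
  -2q + 4 = 3q + 3  ⇒  -5q = -1  ⇒  q = 1/5.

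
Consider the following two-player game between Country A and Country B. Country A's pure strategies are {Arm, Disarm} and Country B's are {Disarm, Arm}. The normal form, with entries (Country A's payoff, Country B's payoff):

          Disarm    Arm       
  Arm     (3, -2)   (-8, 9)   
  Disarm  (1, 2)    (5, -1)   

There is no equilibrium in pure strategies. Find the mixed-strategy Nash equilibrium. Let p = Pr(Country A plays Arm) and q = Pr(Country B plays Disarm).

p = 3/14, q = 13/15

In a mixed equilibrium Country B is indifferent between Disarm and Arm; this condition fixes p.
  Country B's expected payoff from Disarm: p·(-2) + (1−p)·2 = -4p + 2
  Country B's expected payoff from Arm: p·9 + (1−p)·(-1) = 10p - 1
  -4p + 2 = 10p - 1  ⇒  -14p = -3  ⇒  p = 3/14.
Country A's indifference between Arm and Disarm determines Country B's mixing probability q:
  Country A's expected payoff from Arm: q·3 + (1−q)·(-8) = 11q - 8
  Country A's expected payoff from Disarm: q·1 + (1−q)·5 = -4q + 5
  11q - 8 = -4q + 5  ⇒  15q = 13  ⇒  q = 13/15.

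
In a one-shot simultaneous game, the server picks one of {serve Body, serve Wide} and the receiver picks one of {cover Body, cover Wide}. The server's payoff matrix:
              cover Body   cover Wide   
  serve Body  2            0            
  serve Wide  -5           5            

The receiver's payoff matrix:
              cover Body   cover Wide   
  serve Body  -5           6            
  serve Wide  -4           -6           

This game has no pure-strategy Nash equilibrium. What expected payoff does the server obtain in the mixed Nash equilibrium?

5/6

The server's indifference between serve Body and serve Wide determines the receiver's mixing probability q:
  the server's payoff to serve Body: q·2 + (1−q)·0 = 2q
  the server's payoff to serve Wide: q·(-5) + (1−q)·5 = -10q + 5
  2q = -10q + 5  ⇒  12q = 5  ⇒  q = 5/12.
At equilibrium the server is indifferent across rows, so the server's payoff equals the payoff from serve Body: (5/12)·2 + (7/12)·0 = 5/6.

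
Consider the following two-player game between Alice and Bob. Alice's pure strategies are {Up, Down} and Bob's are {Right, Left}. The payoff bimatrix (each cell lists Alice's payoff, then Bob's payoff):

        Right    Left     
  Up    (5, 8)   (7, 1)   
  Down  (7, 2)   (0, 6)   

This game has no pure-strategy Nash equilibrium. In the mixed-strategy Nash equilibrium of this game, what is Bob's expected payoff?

46/11

Set Bob's expected payoff from Right equal to that from Left:
  Bob's payoff from Right: p·8 + (1−p)·2 = 6p + 2
  Bob's payoff from Left: p·1 + (1−p)·6 = -5p + 6
  6p + 2 = -5p + 6  ⇒  11p = 4  ⇒  p = 4/11.
At equilibrium Bob is indifferent across columns, so Bob's payoff equals the payoff from Right: (4/11)·8 + (7/11)·2 = 46/11.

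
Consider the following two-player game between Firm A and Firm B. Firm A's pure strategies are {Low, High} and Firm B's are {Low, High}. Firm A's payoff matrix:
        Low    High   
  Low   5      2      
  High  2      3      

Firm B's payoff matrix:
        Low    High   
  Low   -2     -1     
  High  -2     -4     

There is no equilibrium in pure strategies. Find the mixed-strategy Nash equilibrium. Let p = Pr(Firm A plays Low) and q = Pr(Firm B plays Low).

Firm A's mix must leave Firm B indifferent between Low and High.
  Firm B's expected payoff from Low: p·(-2) + (1−p)·(-2) = -2
  Firm B's expected payoff from High: p·(-1) + (1−p)·(-4) = 3p - 4
  -2 = 3p - 4  ⇒  -3p = -2  ⇒  p = 2/3.
For Firm A to be willing to mix, Firm A must be indifferent between Low and High, which pins down Firm B's mix.
  Firm A's expected payoff from Low: q·5 + (1−q)·2 = 3q + 2
  Firm A's expected payoff from High: q·2 + (1−q)·3 = -q + 3
  3q + 2 = -q + 3  ⇒  4q = 1  ⇒  q = 1/4.

p = 2/3, q = 1/4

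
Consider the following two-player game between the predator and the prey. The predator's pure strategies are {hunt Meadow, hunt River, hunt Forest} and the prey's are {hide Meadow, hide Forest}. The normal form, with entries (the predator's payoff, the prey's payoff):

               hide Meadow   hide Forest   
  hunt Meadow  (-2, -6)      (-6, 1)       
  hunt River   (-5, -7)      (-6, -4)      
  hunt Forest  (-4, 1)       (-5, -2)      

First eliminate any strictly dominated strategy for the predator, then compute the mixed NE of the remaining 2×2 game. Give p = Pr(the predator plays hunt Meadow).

The predator's strategy hunt River is strictly dominated by hunt Forest: -4 > -5 and -5 > -6. Eliminate hunt River.
The predator's mix must leave the prey indifferent between hide Meadow and hide Forest.
  the prey's expected payoff from hide Meadow: p·(-6) + (1−p)·1 = -7p + 1
  the prey's expected payoff from hide Forest: p·1 + (1−p)·(-2) = 3p - 2
  -7p + 1 = 3p - 2  ⇒  -10p = -3  ⇒  p = 3/10.

p = 3/10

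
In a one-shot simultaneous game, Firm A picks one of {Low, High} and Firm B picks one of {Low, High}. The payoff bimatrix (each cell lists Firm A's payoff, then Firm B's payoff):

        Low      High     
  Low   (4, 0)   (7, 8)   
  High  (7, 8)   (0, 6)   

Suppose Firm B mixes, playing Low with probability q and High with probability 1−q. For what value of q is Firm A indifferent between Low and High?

Set Firm A's expected payoff from Low equal to that from High:
  Firm A's payoff to Low: q·4 + (1−q)·7 = -3q + 7
  Firm A's payoff to High: q·7 + (1−q)·0 = 7q
  -3q + 7 = 7q  ⇒  -10q = -7  ⇒  q = 7/10.

q = 7/10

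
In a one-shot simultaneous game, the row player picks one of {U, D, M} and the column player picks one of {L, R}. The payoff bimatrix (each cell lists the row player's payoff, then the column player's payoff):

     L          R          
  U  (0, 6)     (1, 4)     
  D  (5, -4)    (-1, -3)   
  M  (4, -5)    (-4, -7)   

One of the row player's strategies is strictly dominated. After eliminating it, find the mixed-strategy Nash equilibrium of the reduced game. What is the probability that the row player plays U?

The row player's strategy M is strictly dominated by D: 5 > 4 and -1 > -4. Eliminate M.
Set the column player's expected payoff from L equal to that from R:
  the column player's expected payoff from L: p·6 + (1−p)·(-4) = 10p - 4
  the column player's expected payoff from R: p·4 + (1−p)·(-3) = 7p - 3
  10p - 4 = 7p - 3  ⇒  3p = 1  ⇒  p = 1/3.

p = 1/3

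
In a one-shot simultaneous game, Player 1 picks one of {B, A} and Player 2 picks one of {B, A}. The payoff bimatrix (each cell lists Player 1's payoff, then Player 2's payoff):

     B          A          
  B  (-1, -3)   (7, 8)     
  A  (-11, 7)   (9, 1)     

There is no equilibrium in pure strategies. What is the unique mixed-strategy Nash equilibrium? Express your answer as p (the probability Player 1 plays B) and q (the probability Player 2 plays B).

Player 1's mix must leave Player 2 indifferent between B and A.
  Player 2's payoff from B: p·(-3) + (1−p)·7 = -10p + 7
  Player 2's payoff from A: p·8 + (1−p)·1 = 7p + 1
  -10p + 7 = 7p + 1  ⇒  -17p = -6  ⇒  p = 6/17.
In a mixed equilibrium Player 1 is indifferent between B and A; this condition fixes q.
  Player 1's payoff from B: q·(-1) + (1−q)·7 = -8q + 7
  Player 1's payoff from A: q·(-11) + (1−q)·9 = -20q + 9
  -8q + 7 = -20q + 9  ⇒  12q = 2  ⇒  q = 1/6.

p = 6/17, q = 1/6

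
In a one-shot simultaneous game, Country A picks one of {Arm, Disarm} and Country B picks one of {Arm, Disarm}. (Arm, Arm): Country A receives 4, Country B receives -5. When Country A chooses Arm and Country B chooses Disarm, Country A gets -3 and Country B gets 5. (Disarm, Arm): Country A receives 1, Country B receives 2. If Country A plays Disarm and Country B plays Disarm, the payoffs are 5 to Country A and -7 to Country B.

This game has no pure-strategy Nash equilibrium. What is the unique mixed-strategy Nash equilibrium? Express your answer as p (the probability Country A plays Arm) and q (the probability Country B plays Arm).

Country A's mix must leave Country B indifferent between Arm and Disarm.
  Country B's payoff from Arm: p·(-5) + (1−p)·2 = -7p + 2
  Country B's payoff from Disarm: p·5 + (1−p)·(-7) = 12p - 7
  -7p + 2 = 12p - 7  ⇒  -19p = -9  ⇒  p = 9/19.
Set Country A's expected payoff from Arm equal to that from Disarm:
  Country A's expected payoff from Arm: q·4 + (1−q)·(-3) = 7q - 3
  Country A's expected payoff from Disarm: q·1 + (1−q)·5 = -4q + 5
  7q - 3 = -4q + 5  ⇒  11q = 8  ⇒  q = 8/11.

p = 9/19, q = 8/11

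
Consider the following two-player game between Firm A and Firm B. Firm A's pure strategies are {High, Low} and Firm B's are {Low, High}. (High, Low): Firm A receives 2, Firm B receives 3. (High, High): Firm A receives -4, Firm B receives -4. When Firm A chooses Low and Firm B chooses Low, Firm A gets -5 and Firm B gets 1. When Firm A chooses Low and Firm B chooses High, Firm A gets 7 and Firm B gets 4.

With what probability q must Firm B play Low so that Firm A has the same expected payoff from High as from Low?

q = 11/18

Firm A's indifference between High and Low determines Firm B's mixing probability q:
  Firm A's expected payoff from High: q·2 + (1−q)·(-4) = 6q - 4
  Firm A's expected payoff from Low: q·(-5) + (1−q)·7 = -12q + 7
  6q - 4 = -12q + 7  ⇒  18q = 11  ⇒  q = 11/18.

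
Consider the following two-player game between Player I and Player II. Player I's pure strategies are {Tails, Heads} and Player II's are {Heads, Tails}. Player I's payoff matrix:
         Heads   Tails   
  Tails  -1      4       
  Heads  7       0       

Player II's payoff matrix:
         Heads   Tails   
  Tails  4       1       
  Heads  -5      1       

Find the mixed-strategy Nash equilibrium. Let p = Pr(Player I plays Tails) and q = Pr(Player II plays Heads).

p = 2/3, q = 1/3

Set Player II's expected payoff from Heads equal to that from Tails:
  Player II's payoff from Heads: p·4 + (1−p)·(-5) = 9p - 5
  Player II's payoff from Tails: p·1 + (1−p)·1 = 1
  9p - 5 = 1  ⇒  9p = 6  ⇒  p = 2/3.
For Player I to be willing to mix, Player I must be indifferent between Tails and Heads, which pins down Player II's mix.
  Player I's payoff to Tails: q·(-1) + (1−q)·4 = -5q + 4
  Player I's payoff to Heads: q·7 + (1−q)·0 = 7q
  -5q + 4 = 7q  ⇒  -12q = -4  ⇒  q = 1/3.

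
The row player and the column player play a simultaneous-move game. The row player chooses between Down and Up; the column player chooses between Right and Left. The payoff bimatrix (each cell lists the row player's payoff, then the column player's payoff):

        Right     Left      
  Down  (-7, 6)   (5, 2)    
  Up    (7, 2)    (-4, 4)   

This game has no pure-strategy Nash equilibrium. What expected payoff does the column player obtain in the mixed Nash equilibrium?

10/3

The column player's indifference between Right and Left determines the row player's mixing probability p:
  the column player's payoff from Right: p·6 + (1−p)·2 = 4p + 2
  the column player's payoff from Left: p·2 + (1−p)·4 = -2p + 4
  4p + 2 = -2p + 4  ⇒  6p = 2  ⇒  p = 1/3.
At equilibrium the column player is indifferent across columns, so the column player's payoff equals the payoff from Right: (1/3)·6 + (2/3)·2 = 10/3.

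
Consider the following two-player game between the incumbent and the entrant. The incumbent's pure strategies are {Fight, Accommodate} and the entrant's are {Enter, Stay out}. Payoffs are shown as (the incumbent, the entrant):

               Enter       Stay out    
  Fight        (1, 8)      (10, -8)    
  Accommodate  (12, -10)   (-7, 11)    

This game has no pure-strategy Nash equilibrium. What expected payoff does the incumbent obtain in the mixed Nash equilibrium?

The entrant's mix must leave the incumbent indifferent between Fight and Accommodate.
  the incumbent's payoff to Fight: q·1 + (1−q)·10 = -9q + 10
  the incumbent's payoff to Accommodate: q·12 + (1−q)·(-7) = 19q - 7
  -9q + 10 = 19q - 7  ⇒  -28q = -17  ⇒  q = 17/28.
At equilibrium the incumbent is indifferent across rows, so the incumbent's payoff equals the payoff from Fight: (17/28)·1 + (11/28)·10 = 127/28.

127/28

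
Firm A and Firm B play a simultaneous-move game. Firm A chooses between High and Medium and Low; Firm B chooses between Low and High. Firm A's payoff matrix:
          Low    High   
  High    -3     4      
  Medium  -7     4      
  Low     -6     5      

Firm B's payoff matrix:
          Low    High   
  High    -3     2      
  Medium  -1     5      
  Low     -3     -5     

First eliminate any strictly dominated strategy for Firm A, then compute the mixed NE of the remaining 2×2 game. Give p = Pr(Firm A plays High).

Firm A's strategy Medium is strictly dominated by Low: -6 > -7 and 5 > 4. Eliminate Medium.
Firm A's mix must leave Firm B indifferent between Low and High.
  Firm B's payoff from Low: p·(-3) + (1−p)·(-3) = -3
  Firm B's payoff from High: p·2 + (1−p)·(-5) = 7p - 5
  -3 = 7p - 5  ⇒  -7p = -2  ⇒  p = 2/7.

p = 2/7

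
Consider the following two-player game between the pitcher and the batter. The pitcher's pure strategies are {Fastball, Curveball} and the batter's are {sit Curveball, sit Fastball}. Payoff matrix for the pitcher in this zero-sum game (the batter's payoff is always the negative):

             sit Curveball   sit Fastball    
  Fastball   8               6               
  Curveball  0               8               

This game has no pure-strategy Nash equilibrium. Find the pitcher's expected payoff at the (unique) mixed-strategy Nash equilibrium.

32/5

In a mixed equilibrium the pitcher is indifferent between Fastball and Curveball; this condition fixes q.
  the pitcher's expected payoff from Fastball: q·8 + (1−q)·6 = 2q + 6
  the pitcher's expected payoff from Curveball: q·0 + (1−q)·8 = -8q + 8
  2q + 6 = -8q + 8  ⇒  10q = 2  ⇒  q = 1/5.
At equilibrium the pitcher is indifferent across rows, so the pitcher's payoff equals the payoff from Fastball: (1/5)·8 + (4/5)·6 = 32/5.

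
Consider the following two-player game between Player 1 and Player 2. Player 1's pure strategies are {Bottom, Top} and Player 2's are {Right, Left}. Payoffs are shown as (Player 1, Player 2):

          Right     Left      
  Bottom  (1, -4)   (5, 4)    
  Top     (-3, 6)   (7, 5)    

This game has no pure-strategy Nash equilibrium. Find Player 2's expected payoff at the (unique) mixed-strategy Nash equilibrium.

44/9

Player 1's mix must leave Player 2 indifferent between Right and Left.
  Player 2's payoff to Right: p·(-4) + (1−p)·6 = -10p + 6
  Player 2's payoff to Left: p·4 + (1−p)·5 = -p + 5
  -10p + 6 = -p + 5  ⇒  -9p = -1  ⇒  p = 1/9.
At equilibrium Player 2 is indifferent across columns, so Player 2's payoff equals the payoff from Right: (1/9)·(-4) + (8/9)·6 = 44/9.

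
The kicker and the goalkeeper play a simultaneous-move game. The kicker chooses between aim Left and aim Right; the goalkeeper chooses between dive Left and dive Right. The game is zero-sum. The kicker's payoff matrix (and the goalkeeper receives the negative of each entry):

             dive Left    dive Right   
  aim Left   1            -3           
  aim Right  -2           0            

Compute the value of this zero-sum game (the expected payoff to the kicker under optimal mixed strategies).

v = -1

For the kicker to be willing to mix, the kicker must be indifferent between aim Left and aim Right, which pins down the goalkeeper's mix.
  the kicker's payoff from aim Left: q·1 + (1−q)·(-3) = 4q - 3
  the kicker's payoff from aim Right: q·(-2) + (1−q)·0 = -2q
  4q - 3 = -2q  ⇒  6q = 3  ⇒  q = 1/2.
The value is the kicker's expected payoff against this mix (using aim Left): (1/2)·1 + (1/2)·(-3) = -1.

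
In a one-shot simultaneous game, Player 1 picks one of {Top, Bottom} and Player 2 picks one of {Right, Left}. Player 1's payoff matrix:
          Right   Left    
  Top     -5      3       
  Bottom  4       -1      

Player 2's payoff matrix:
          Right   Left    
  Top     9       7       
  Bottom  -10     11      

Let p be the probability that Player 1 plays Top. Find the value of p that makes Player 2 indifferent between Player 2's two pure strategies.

p = 21/23

For Player 2 to be willing to mix, Player 2 must be indifferent between Right and Left, which pins down Player 1's mix.
  Player 2's payoff to Right: p·9 + (1−p)·(-10) = 19p - 10
  Player 2's payoff to Left: p·7 + (1−p)·11 = -4p + 11
  19p - 10 = -4p + 11  ⇒  23p = 21  ⇒  p = 21/23.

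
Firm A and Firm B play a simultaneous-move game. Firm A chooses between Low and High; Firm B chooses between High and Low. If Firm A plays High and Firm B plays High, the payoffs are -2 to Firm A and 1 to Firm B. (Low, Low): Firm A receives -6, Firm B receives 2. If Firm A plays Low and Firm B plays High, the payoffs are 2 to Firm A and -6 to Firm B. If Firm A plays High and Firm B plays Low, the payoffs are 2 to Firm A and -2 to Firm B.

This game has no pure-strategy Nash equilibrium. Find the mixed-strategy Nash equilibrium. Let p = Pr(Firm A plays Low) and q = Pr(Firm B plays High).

p = 3/11, q = 2/3

Firm B's indifference between High and Low determines Firm A's mixing probability p:
  Firm B's payoff from High: p·(-6) + (1−p)·1 = -7p + 1
  Firm B's payoff from Low: p·2 + (1−p)·(-2) = 4p - 2
  -7p + 1 = 4p - 2  ⇒  -11p = -3  ⇒  p = 3/11.
Firm B's mix must leave Firm A indifferent between Low and High.
  Firm A's payoff from Low: q·2 + (1−q)·(-6) = 8q - 6
  Firm A's payoff from High: q·(-2) + (1−q)·2 = -4q + 2
  8q - 6 = -4q + 2  ⇒  12q = 8  ⇒  q = 2/3.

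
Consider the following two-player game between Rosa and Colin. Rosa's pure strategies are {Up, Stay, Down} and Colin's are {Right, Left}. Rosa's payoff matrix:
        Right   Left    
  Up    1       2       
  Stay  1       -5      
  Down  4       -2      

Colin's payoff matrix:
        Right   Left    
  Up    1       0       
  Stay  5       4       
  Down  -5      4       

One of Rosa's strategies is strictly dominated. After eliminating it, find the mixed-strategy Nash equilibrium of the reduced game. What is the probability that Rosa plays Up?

p = 9/10

Rosa's strategy Stay is strictly dominated by Down: 4 > 1 and -2 > -5. Eliminate Stay.
For Colin to be willing to mix, Colin must be indifferent between Right and Left, which pins down Rosa's mix.
  Colin's payoff from Right: p·1 + (1−p)·(-5) = 6p - 5
  Colin's payoff from Left: p·0 + (1−p)·4 = -4p + 4
  6p - 5 = -4p + 4  ⇒  10p = 9  ⇒  p = 9/10.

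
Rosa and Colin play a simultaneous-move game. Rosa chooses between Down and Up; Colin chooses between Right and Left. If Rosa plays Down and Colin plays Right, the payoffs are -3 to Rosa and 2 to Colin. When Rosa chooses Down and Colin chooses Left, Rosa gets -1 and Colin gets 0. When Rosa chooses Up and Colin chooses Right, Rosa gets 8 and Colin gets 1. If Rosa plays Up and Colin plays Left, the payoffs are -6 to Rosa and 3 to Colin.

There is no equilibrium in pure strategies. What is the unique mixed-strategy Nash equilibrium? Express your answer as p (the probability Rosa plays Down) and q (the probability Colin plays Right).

p = 1/2, q = 5/16

In a mixed equilibrium Colin is indifferent between Right and Left; this condition fixes p.
  Colin's payoff from Right: p·2 + (1−p)·1 = p + 1
  Colin's payoff from Left: p·0 + (1−p)·3 = -3p + 3
  p + 1 = -3p + 3  ⇒  4p = 2  ⇒  p = 1/2.
Rosa's indifference between Down and Up determines Colin's mixing probability q:
  Rosa's payoff from Down: q·(-3) + (1−q)·(-1) = -2q - 1
  Rosa's payoff from Up: q·8 + (1−q)·(-6) = 14q - 6
  -2q - 1 = 14q - 6  ⇒  -16q = -5  ⇒  q = 5/16.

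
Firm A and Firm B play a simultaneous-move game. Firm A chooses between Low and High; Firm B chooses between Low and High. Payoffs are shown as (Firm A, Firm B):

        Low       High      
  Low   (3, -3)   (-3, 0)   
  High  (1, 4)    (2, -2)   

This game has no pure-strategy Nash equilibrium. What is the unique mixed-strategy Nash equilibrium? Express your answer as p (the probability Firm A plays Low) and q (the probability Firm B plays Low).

Set Firm B's expected payoff from Low equal to that from High:
  Firm B's payoff from Low: p·(-3) + (1−p)·4 = -7p + 4
  Firm B's payoff from High: p·0 + (1−p)·(-2) = 2p - 2
  -7p + 4 = 2p - 2  ⇒  -9p = -6  ⇒  p = 2/3.
Set Firm A's expected payoff from Low equal to that from High:
  Firm A's payoff to Low: q·3 + (1−q)·(-3) = 6q - 3
  Firm A's payoff to High: q·1 + (1−q)·2 = -q + 2
  6q - 3 = -q + 2  ⇒  7q = 5  ⇒  q = 5/7.

p = 2/3, q = 5/7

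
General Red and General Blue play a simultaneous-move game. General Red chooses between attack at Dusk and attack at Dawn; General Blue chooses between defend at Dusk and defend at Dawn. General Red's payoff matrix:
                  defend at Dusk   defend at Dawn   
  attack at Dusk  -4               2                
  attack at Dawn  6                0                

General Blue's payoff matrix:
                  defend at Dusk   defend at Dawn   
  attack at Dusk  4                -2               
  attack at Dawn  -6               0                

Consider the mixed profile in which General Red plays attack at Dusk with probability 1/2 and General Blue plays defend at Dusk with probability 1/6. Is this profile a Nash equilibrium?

Check General Blue's indifference given General Red's mix p = 1/2:
  payoff from defend at Dusk = -1; payoff from defend at Dawn = -1 — equal.
Check General Red's indifference given General Blue's mix q = 1/6:
  payoff from attack at Dusk = 1; payoff from attack at Dawn = 1 — equal.
Both players are indifferent, so neither can profitably deviate.

Yes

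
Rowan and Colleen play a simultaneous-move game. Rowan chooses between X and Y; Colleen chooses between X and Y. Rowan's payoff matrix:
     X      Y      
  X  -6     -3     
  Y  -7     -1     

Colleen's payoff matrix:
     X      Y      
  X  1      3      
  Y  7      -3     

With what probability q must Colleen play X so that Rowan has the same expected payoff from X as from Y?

q = 2/3

For Rowan to be willing to mix, Rowan must be indifferent between X and Y, which pins down Colleen's mix.
  Rowan's expected payoff from X: q·(-6) + (1−q)·(-3) = -3q - 3
  Rowan's expected payoff from Y: q·(-7) + (1−q)·(-1) = -6q - 1
  -3q - 3 = -6q - 1  ⇒  3q = 2  ⇒  q = 2/3.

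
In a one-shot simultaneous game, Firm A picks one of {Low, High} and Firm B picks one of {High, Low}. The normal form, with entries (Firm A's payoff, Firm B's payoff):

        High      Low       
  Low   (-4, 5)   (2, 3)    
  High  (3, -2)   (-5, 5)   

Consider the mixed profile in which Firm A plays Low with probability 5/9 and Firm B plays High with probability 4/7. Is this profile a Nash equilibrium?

Given Firm A's mix p = 5/9, Firm B's payoff from High is 17/9 but from Low is 35/9. Firm B strictly prefers Low, so Firm B would not mix.
So the proposed profile is not a Nash equilibrium.

No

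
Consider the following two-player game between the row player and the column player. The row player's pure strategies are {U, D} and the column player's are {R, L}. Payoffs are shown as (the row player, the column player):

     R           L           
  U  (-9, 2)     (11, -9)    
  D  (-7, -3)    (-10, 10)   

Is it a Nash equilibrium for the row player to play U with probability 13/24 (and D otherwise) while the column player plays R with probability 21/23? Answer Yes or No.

Yes

Check the column player's indifference given the row player's mix p = 13/24:
  payoff from R = -7/24; payoff from L = -7/24 — equal.
Check the row player's indifference given the column player's mix q = 21/23:
  payoff from U = -167/23; payoff from D = -167/23 — equal.
Both players are indifferent, so neither can profitably deviate.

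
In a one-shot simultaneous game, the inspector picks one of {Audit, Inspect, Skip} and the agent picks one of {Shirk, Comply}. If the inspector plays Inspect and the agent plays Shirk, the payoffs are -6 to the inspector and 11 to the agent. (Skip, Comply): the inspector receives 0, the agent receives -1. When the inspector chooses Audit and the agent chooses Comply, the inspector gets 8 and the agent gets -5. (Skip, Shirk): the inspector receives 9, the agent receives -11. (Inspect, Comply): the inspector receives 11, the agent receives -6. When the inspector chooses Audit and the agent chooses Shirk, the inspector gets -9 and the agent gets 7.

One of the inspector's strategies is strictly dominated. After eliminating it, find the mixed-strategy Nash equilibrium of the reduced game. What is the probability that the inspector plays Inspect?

The inspector's strategy Audit is strictly dominated by Inspect: -6 > -9 and 11 > 8. Eliminate Audit.
For the agent to be willing to mix, the agent must be indifferent between Shirk and Comply, which pins down the inspector's mix.
  the agent's expected payoff from Shirk: p·11 + (1−p)·(-11) = 22p - 11
  the agent's expected payoff from Comply: p·(-6) + (1−p)·(-1) = -5p - 1
  22p - 11 = -5p - 1  ⇒  27p = 10  ⇒  p = 10/27.

p = 10/27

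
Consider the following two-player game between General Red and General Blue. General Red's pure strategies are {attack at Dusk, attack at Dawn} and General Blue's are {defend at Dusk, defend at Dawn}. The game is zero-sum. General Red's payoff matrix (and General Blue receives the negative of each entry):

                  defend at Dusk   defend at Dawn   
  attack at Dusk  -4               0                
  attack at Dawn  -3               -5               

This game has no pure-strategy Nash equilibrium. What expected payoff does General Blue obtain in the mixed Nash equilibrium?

General Blue's indifference between defend at Dusk and defend at Dawn determines General Red's mixing probability p:
  General Blue's payoff to defend at Dusk: p·4 + (1−p)·3 = p + 3
  General Blue's payoff to defend at Dawn: p·0 + (1−p)·5 = -5p + 5
  p + 3 = -5p + 5  ⇒  6p = 2  ⇒  p = 1/3.
At equilibrium General Blue is indifferent across columns, so General Blue's payoff equals the payoff from defend at Dusk: (1/3)·4 + (2/3)·3 = 10/3.

10/3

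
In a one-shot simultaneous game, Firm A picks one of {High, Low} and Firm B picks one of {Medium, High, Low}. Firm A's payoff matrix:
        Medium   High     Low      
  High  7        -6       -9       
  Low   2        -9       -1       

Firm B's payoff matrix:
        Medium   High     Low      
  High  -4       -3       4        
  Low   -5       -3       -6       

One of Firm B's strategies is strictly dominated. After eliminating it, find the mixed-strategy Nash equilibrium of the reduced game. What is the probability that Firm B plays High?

q = 8/11

Firm B's strategy Medium is strictly dominated by High: -3 > -4 and -3 > -5. Eliminate Medium.
For Firm A to be willing to mix, Firm A must be indifferent between High and Low, which pins down Firm B's mix.
  Firm A's payoff to High: q·(-6) + (1−q)·(-9) = 3q - 9
  Firm A's payoff to Low: q·(-9) + (1−q)·(-1) = -8q - 1
  3q - 9 = -8q - 1  ⇒  11q = 8  ⇒  q = 8/11.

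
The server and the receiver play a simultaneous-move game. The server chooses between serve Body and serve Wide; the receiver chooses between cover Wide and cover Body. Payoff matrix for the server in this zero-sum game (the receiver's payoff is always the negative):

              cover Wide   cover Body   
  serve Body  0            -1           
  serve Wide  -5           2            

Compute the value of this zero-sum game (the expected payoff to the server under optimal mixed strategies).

v = -5/8

Set the server's expected payoff from serve Body equal to that from serve Wide:
  the server's payoff to serve Body: q·0 + (1−q)·(-1) = q - 1
  the server's payoff to serve Wide: q·(-5) + (1−q)·2 = -7q + 2
  q - 1 = -7q + 2  ⇒  8q = 3  ⇒  q = 3/8.
The value is the server's expected payoff against this mix (using serve Body): (3/8)·0 + (5/8)·(-1) = -5/8.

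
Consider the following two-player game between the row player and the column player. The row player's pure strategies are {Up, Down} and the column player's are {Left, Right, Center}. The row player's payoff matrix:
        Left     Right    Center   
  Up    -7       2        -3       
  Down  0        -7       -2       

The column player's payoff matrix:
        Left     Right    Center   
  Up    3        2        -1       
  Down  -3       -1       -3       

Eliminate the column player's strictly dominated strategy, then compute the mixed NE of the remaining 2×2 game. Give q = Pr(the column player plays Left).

q = 9/16

The column player's strategy Center is strictly dominated by Right: 2 > -1 and -1 > -3. Eliminate Center.
In a mixed equilibrium the row player is indifferent between Up and Down; this condition fixes q.
  the row player's payoff to Up: q·(-7) + (1−q)·2 = -9q + 2
  the row player's payoff to Down: q·0 + (1−q)·(-7) = 7q - 7
  -9q + 2 = 7q - 7  ⇒  -16q = -9  ⇒  q = 9/16.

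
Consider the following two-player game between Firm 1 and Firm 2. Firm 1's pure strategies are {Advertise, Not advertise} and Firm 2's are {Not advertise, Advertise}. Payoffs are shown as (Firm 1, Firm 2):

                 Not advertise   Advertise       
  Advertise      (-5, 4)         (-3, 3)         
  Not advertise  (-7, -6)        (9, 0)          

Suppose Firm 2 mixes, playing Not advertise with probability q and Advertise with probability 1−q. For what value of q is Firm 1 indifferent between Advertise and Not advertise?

q = 6/7

For Firm 1 to be willing to mix, Firm 1 must be indifferent between Advertise and Not advertise, which pins down Firm 2's mix.
  Firm 1's payoff from Advertise: q·(-5) + (1−q)·(-3) = -2q - 3
  Firm 1's payoff from Not advertise: q·(-7) + (1−q)·9 = -16q + 9
  -2q - 3 = -16q + 9  ⇒  14q = 12  ⇒  q = 6/7.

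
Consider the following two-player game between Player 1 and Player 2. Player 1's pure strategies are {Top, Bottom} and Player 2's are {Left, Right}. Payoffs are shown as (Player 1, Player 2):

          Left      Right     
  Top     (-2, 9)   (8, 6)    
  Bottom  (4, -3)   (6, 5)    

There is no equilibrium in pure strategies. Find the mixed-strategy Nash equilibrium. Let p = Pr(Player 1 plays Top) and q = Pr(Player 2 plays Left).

p = 8/11, q = 1/4

For Player 2 to be willing to mix, Player 2 must be indifferent between Left and Right, which pins down Player 1's mix.
  Player 2's payoff to Left: p·9 + (1−p)·(-3) = 12p - 3
  Player 2's payoff to Right: p·6 + (1−p)·5 = p + 5
  12p - 3 = p + 5  ⇒  11p = 8  ⇒  p = 8/11.
Player 2's mix must leave Player 1 indifferent between Top and Bottom.
  Player 1's payoff to Top: q·(-2) + (1−q)·8 = -10q + 8
  Player 1's payoff to Bottom: q·4 + (1−q)·6 = -2q + 6
  -10q + 8 = -2q + 6  ⇒  -8q = -2  ⇒  q = 1/4.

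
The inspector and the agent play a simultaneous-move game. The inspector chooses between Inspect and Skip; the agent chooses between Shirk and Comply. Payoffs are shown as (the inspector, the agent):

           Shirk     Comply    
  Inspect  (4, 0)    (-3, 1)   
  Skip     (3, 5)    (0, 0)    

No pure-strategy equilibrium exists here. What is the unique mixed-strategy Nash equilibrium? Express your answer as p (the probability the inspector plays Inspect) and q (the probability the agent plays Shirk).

The inspector's mix must leave the agent indifferent between Shirk and Comply.
  the agent's payoff to Shirk: p·0 + (1−p)·5 = -5p + 5
  the agent's payoff to Comply: p·1 + (1−p)·0 = p
  -5p + 5 = p  ⇒  -6p = -5  ⇒  p = 5/6.
For the inspector to be willing to mix, the inspector must be indifferent between Inspect and Skip, which pins down the agent's mix.
  the inspector's expected payoff from Inspect: q·4 + (1−q)·(-3) = 7q - 3
  the inspector's expected payoff from Skip: q·3 + (1−q)·0 = 3q
  7q - 3 = 3q  ⇒  4q = 3  ⇒  q = 3/4.

p = 5/6, q = 3/4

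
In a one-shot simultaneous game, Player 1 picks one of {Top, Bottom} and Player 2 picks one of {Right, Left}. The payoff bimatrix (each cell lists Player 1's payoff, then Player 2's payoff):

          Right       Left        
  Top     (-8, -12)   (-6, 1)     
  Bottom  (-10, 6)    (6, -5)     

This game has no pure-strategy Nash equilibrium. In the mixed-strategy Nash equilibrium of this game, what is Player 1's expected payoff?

For Player 1 to be willing to mix, Player 1 must be indifferent between Top and Bottom, which pins down Player 2's mix.
  Player 1's payoff from Top: q·(-8) + (1−q)·(-6) = -2q - 6
  Player 1's payoff from Bottom: q·(-10) + (1−q)·6 = -16q + 6
  -2q - 6 = -16q + 6  ⇒  14q = 12  ⇒  q = 6/7.
At equilibrium Player 1 is indifferent across rows, so Player 1's payoff equals the payoff from Top: (6/7)·(-8) + (1/7)·(-6) = -54/7.

-54/7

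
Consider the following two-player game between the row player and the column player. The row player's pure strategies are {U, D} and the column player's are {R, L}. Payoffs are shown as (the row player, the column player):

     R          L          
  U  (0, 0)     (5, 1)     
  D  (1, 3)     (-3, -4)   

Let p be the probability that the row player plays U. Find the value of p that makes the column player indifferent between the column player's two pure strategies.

p = 7/8

The column player's indifference between R and L determines the row player's mixing probability p:
  the column player's payoff from R: p·0 + (1−p)·3 = -3p + 3
  the column player's payoff from L: p·1 + (1−p)·(-4) = 5p - 4
  -3p + 3 = 5p - 4  ⇒  -8p = -7  ⇒  p = 7/8.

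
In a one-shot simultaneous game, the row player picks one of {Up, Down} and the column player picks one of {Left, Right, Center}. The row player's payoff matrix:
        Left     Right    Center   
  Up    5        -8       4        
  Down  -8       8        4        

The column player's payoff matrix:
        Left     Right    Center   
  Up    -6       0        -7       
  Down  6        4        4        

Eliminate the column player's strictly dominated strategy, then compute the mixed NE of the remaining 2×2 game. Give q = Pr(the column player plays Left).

q = 16/29

The column player's strategy Center is strictly dominated by Left: -6 > -7 and 6 > 4. Eliminate Center.
For the row player to be willing to mix, the row player must be indifferent between Up and Down, which pins down the column player's mix.
  the row player's payoff from Up: q·5 + (1−q)·(-8) = 13q - 8
  the row player's payoff from Down: q·(-8) + (1−q)·8 = -16q + 8
  13q - 8 = -16q + 8  ⇒  29q = 16  ⇒  q = 16/29.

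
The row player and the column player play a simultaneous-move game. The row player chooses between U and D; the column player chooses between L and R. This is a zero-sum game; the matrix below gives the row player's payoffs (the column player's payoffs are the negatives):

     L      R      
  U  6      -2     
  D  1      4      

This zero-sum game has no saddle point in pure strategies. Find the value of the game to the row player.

v = 26/11

The column player's mix must leave the row player indifferent between U and D.
  the row player's payoff to U: q·6 + (1−q)·(-2) = 8q - 2
  the row player's payoff to D: q·1 + (1−q)·4 = -3q + 4
  8q - 2 = -3q + 4  ⇒  11q = 6  ⇒  q = 6/11.
The value is the row player's expected payoff against this mix (using U): (6/11)·6 + (5/11)·(-2) = 26/11.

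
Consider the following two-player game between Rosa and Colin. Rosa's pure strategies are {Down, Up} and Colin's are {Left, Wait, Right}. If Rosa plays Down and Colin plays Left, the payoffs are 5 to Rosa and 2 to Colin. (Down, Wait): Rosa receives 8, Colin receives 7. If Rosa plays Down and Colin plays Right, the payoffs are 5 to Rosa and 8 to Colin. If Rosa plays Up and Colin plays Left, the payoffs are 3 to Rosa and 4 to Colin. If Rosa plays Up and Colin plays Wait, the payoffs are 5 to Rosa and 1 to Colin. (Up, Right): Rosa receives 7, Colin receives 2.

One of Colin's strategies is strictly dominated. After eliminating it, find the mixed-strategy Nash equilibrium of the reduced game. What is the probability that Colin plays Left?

q = 1/2

Colin's strategy Wait is strictly dominated by Right: 8 > 7 and 2 > 1. Eliminate Wait.
Colin's mix must leave Rosa indifferent between Down and Up.
  Rosa's payoff from Down: q·5 + (1−q)·5 = 5
  Rosa's payoff from Up: q·3 + (1−q)·7 = -4q + 7
  5 = -4q + 7  ⇒  4q = 2  ⇒  q = 1/2.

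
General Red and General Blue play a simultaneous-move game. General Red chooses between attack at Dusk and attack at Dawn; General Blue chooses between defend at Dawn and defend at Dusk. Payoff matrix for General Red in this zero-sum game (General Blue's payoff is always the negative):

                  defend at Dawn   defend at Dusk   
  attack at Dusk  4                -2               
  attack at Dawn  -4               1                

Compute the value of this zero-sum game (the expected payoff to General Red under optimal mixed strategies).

v = -4/11

Set General Red's expected payoff from attack at Dusk equal to that from attack at Dawn:
  General Red's expected payoff from attack at Dusk: q·4 + (1−q)·(-2) = 6q - 2
  General Red's expected payoff from attack at Dawn: q·(-4) + (1−q)·1 = -5q + 1
  6q - 2 = -5q + 1  ⇒  11q = 3  ⇒  q = 3/11.
The value is General Red's expected payoff against this mix (using attack at Dusk): (3/11)·4 + (8/11)·(-2) = -4/11.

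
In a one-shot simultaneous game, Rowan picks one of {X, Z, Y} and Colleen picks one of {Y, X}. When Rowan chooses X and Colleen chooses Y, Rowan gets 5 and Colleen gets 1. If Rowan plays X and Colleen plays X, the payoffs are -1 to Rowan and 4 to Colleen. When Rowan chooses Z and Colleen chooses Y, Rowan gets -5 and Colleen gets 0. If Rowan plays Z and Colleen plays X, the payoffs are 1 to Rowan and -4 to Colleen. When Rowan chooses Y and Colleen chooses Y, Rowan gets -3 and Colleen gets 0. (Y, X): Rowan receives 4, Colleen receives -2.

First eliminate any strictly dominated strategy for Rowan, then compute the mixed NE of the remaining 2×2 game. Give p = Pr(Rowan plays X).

Rowan's strategy Z is strictly dominated by Y: -3 > -5 and 4 > 1. Eliminate Z.
For Colleen to be willing to mix, Colleen must be indifferent between Y and X, which pins down Rowan's mix.
  Colleen's expected payoff from Y: p·1 + (1−p)·0 = p
  Colleen's expected payoff from X: p·4 + (1−p)·(-2) = 6p - 2
  p = 6p - 2  ⇒  -5p = -2  ⇒  p = 2/5.

p = 2/5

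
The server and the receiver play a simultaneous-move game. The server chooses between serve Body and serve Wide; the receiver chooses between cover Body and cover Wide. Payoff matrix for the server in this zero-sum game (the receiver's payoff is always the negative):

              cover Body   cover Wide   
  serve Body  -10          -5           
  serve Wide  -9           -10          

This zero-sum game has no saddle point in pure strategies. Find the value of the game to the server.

Set the server's expected payoff from serve Body equal to that from serve Wide:
  the server's payoff from serve Body: q·(-10) + (1−q)·(-5) = -5q - 5
  the server's payoff from serve Wide: q·(-9) + (1−q)·(-10) = q - 10
  -5q - 5 = q - 10  ⇒  -6q = -5  ⇒  q = 5/6.
The value is the server's expected payoff against this mix (using serve Body): (5/6)·(-10) + (1/6)·(-5) = -55/6.

v = -55/6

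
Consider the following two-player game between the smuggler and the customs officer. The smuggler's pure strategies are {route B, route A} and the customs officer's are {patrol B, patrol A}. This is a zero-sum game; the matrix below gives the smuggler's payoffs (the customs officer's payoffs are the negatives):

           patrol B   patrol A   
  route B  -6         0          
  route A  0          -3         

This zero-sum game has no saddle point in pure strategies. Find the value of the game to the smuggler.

In a mixed equilibrium the smuggler is indifferent between route B and route A; this condition fixes q.
  the smuggler's expected payoff from route B: q·(-6) + (1−q)·0 = -6q
  the smuggler's expected payoff from route A: q·0 + (1−q)·(-3) = 3q - 3
  -6q = 3q - 3  ⇒  -9q = -3  ⇒  q = 1/3.
The value is the smuggler's expected payoff against this mix (using route B): (1/3)·(-6) + (2/3)·0 = -2.

v = -2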